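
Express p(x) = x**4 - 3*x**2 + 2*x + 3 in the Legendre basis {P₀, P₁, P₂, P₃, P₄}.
(11/5)P₀ + (2)P₁ + (-10/7)P₂ + (8/35)P₄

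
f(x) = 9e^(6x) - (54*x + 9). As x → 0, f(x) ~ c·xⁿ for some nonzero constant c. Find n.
2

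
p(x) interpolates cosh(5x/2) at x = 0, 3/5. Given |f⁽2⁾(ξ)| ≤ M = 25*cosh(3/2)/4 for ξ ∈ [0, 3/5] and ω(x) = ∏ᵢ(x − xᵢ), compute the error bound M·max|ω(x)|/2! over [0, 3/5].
9*cosh(3/2)/32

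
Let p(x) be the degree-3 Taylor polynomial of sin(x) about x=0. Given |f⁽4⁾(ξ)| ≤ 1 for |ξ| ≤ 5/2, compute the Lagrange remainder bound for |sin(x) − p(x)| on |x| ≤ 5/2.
625/384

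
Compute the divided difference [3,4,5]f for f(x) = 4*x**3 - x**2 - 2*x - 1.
47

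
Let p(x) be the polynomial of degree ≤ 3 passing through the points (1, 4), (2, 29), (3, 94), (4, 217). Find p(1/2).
7/8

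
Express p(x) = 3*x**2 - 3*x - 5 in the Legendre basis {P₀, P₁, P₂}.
(-4)P₀ + (-3)P₁ + (2)P₂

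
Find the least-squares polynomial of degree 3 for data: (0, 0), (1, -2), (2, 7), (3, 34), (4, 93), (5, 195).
-23/126 + (-1429/756)x + (-295/252)x² + (101/54)x³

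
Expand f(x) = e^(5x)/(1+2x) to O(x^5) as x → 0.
1 + 3*x + 13*x**2/2 + 47*x**3/6 + 83*x**4/8 + O(x**5)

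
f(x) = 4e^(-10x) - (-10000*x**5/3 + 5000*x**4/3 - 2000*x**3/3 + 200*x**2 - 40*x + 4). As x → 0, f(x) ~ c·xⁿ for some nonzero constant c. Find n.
6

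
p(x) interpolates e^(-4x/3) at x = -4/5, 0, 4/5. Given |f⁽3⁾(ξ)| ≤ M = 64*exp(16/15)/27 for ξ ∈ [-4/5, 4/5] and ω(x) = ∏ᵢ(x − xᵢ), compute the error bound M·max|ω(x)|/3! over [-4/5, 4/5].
4096*sqrt(3)*exp(16/15)/91125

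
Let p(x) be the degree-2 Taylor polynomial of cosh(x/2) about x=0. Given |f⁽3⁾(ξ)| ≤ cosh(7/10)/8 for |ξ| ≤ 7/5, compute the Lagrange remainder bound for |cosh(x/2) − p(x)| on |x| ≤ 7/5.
343*cosh(7/10)/6000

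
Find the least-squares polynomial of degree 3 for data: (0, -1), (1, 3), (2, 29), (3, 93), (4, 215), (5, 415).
-73/63 + (146/189)x + (47/63)x² + (85/27)x³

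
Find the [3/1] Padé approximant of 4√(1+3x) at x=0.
(-27*x**3/16 + 27*x**2/4 + 27*x/2 + 4)/(15*x/8 + 1)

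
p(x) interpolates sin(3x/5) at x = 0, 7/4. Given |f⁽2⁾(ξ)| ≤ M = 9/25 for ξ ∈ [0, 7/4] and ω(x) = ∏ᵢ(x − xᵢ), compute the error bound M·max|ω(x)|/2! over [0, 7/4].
441/3200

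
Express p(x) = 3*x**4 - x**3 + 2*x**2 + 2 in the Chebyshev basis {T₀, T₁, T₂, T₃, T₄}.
(33/8)T₀ + (-3/4)T₁ + (5/2)T₂ + (-1/4)T₃ + (3/8)T₄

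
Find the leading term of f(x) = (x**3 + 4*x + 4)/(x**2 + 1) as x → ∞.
x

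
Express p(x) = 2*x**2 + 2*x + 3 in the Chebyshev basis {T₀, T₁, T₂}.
(4)T₀ + (2)T₁ + T₂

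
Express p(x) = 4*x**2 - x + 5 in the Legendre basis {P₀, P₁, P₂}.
(19/3)P₀ - P₁ + (8/3)P₂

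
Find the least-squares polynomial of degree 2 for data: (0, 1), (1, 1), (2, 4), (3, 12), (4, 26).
46/35 + (-233/70)x + (33/14)x²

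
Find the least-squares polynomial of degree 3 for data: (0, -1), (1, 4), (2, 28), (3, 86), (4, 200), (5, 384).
-43/42 + (535/252)x + (5/42)x² + (107/36)x³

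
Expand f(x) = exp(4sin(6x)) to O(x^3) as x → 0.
1 + 24*x + 288*x**2 + O(x**3)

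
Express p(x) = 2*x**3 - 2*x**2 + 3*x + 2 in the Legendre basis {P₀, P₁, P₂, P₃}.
(4/3)P₀ + (21/5)P₁ + (-4/3)P₂ + (4/5)P₃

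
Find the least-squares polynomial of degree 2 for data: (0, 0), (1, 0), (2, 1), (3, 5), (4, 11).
1/7 + (-111/70)x + (15/14)x²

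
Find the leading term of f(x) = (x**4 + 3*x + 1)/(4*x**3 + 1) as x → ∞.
x/4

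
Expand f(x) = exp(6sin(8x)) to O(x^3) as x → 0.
1 + 48*x + 1152*x**2 + O(x**3)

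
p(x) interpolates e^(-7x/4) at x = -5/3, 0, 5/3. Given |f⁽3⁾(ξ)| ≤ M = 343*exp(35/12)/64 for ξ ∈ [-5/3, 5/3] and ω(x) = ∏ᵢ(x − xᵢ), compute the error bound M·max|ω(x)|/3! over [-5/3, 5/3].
42875*sqrt(3)*exp(35/12)/46656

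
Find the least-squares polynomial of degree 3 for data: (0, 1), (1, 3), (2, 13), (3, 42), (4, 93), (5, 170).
9/7 + (-121/42)x + (11/4)x² + (11/12)x³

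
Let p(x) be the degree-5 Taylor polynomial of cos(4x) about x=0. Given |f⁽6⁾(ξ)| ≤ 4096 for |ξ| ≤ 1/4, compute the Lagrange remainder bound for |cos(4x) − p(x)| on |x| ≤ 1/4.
1/720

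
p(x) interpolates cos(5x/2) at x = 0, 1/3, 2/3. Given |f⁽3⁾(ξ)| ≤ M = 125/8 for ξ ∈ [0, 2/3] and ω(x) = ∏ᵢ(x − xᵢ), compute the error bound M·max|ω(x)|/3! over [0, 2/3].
125*sqrt(3)/5832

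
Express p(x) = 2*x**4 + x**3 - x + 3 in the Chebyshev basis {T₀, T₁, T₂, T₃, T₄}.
(15/4)T₀ + (-1/4)T₁ + T₂ + (1/4)T₃ + (1/4)T₄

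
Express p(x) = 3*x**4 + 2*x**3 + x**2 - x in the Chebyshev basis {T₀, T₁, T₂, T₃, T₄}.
(13/8)T₀ + (1/2)T₁ + (2)T₂ + (1/2)T₃ + (3/8)T₄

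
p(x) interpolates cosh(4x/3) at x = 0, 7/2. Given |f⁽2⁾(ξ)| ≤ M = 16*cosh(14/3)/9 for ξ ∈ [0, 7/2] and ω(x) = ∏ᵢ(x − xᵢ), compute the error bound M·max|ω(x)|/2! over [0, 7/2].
49*cosh(14/3)/18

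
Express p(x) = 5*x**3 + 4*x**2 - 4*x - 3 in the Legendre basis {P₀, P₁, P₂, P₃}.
(-5/3)P₀ - P₁ + (8/3)P₂ + (2)P₃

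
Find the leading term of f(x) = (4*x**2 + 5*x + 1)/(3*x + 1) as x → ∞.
4*x/3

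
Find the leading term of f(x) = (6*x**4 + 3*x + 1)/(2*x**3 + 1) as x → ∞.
3*x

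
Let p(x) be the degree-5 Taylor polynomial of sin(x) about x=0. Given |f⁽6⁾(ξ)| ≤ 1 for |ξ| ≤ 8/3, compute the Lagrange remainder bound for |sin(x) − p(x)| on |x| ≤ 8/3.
16384/32805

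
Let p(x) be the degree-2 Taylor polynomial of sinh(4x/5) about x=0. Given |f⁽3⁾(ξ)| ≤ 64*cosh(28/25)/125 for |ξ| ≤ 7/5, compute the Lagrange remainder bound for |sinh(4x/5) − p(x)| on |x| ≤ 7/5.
10976*cosh(28/25)/46875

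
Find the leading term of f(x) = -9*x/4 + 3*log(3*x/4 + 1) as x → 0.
-27*x**2/32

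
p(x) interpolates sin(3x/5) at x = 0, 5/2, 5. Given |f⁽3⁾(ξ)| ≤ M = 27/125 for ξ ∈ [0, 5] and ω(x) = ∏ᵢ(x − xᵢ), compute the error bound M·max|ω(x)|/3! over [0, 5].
sqrt(3)/8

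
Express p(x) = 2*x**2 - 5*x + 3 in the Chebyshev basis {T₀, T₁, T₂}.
(4)T₀ + (-5)T₁ + T₂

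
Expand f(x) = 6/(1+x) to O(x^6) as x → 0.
6 - 6*x + 6*x**2 - 6*x**3 + 6*x**4 - 6*x**5 + O(x**6)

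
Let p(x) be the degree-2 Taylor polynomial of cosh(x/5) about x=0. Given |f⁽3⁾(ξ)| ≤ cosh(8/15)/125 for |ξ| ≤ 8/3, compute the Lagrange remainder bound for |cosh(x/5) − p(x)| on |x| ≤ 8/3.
256*cosh(8/15)/10125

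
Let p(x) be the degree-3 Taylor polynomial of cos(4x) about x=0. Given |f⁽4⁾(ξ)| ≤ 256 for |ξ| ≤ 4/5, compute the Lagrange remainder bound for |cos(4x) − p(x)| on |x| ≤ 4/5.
8192/1875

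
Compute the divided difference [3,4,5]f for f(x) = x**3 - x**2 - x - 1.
11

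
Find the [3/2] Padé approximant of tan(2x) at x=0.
(-8*x**3/15 + 2*x)/(1 - 8*x**2/5)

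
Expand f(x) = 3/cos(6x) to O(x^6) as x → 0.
3 + 54*x**2 + 810*x**4 + O(x**6)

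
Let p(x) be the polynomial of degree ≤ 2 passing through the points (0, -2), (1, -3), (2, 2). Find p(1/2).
-13/4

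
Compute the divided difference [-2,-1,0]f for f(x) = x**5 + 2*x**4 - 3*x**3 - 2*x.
8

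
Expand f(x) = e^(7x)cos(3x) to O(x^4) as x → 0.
1 + 7*x + 20*x**2 + 77*x**3/3 + O(x**4)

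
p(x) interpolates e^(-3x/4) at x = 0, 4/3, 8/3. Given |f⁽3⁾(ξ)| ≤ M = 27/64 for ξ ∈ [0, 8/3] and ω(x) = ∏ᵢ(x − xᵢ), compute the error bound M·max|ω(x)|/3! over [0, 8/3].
sqrt(3)/27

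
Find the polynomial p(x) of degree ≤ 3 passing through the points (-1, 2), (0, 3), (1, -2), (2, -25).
-2*x**3 - 3*x**2 + 3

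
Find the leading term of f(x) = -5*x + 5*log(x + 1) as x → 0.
-5*x**2/2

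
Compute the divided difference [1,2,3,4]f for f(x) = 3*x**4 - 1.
30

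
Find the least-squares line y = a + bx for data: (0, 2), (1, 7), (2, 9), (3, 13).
a = 5/2, b = 7/2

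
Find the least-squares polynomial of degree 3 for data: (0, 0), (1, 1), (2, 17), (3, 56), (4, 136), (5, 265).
-5/63 + (-197/189)x + (4/9)x² + (56/27)x³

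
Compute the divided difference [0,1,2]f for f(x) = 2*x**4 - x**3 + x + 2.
11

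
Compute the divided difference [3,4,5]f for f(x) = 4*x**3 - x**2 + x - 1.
47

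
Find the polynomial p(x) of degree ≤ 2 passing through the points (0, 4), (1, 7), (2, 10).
3*x + 4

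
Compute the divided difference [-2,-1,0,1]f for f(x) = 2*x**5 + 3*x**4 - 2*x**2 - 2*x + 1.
4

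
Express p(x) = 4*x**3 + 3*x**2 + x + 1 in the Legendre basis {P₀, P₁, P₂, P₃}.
(2)P₀ + (17/5)P₁ + (2)P₂ + (8/5)P₃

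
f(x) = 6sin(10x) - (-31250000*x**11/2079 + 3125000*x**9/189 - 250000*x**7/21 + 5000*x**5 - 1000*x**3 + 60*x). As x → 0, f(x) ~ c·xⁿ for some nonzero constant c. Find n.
13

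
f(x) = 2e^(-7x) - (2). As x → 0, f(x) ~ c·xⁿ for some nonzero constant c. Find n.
1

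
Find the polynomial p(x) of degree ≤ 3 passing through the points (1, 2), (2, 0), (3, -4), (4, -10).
-x**2 + x + 2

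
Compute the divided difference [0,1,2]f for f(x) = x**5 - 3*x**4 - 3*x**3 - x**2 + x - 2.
-16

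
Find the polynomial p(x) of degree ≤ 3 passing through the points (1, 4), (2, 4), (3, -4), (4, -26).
-x**3 + 2*x**2 + x + 2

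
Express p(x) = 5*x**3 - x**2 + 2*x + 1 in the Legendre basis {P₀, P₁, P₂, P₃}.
(2/3)P₀ + (5)P₁ + (-2/3)P₂ + (2)P₃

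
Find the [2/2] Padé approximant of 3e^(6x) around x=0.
(9*x**2 + 9*x + 3)/(3*x**2 - 3*x + 1)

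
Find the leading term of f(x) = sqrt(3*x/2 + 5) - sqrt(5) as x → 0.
3*sqrt(5)*x/20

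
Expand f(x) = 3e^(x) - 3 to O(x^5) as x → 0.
3*x + 3*x**2/2 + x**3/2 + x**4/8 + O(x**5)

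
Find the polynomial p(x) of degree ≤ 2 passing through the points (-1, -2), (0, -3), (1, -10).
-3*x**2 - 4*x - 3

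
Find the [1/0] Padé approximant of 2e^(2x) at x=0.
4*x + 2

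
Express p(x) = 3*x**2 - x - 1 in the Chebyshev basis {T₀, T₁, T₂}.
(1/2)T₀ - T₁ + (3/2)T₂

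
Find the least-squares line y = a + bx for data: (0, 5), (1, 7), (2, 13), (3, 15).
a = 23/5, b = 18/5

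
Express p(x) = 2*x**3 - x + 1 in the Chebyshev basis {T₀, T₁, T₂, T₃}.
T₀ + (1/2)T₁ + (1/2)T₃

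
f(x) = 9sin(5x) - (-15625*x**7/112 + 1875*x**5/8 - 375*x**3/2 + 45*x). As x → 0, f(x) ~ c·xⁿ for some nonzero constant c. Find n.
9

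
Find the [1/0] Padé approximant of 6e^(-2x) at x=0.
6 - 12*x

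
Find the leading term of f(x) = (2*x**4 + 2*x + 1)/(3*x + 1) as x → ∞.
2*x**3/3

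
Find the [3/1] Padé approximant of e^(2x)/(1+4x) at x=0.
(131*x**3/87 + 57*x**2/29 + 117*x/58 + 1)/(233*x/58 + 1)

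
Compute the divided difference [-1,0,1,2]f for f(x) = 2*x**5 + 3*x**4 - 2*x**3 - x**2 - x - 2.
14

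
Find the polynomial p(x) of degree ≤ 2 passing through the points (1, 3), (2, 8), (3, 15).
x**2 + 2*x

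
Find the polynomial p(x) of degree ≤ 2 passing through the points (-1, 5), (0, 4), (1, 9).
3*x**2 + 2*x + 4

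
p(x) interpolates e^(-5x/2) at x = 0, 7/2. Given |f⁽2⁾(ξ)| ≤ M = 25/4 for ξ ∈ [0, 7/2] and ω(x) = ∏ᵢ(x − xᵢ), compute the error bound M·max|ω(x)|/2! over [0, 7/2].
1225/128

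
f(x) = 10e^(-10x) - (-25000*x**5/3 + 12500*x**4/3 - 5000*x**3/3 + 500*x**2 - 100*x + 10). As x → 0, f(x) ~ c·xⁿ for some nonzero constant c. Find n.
6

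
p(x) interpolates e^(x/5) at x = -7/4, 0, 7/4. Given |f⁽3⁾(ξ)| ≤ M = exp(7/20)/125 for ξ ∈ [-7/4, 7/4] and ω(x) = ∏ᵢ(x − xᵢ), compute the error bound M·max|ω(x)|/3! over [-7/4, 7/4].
343*sqrt(3)*exp(7/20)/216000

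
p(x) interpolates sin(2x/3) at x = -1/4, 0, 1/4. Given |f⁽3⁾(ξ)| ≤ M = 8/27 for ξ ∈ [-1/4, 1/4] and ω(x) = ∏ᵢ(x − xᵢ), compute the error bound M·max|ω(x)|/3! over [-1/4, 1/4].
sqrt(3)/5832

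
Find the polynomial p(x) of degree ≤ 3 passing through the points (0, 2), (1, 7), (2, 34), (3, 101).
3*x**3 + 2*x**2 + 2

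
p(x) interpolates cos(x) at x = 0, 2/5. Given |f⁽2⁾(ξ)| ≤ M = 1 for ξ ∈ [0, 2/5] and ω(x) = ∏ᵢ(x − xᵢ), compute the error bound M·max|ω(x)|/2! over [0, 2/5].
1/50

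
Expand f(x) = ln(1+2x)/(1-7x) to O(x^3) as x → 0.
2*x + 12*x**2 + O(x**3)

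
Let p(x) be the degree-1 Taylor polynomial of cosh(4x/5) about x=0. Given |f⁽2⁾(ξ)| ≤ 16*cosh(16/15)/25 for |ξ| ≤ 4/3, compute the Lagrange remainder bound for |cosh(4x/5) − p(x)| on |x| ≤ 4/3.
128*cosh(16/15)/225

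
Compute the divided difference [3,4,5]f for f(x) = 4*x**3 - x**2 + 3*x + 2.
47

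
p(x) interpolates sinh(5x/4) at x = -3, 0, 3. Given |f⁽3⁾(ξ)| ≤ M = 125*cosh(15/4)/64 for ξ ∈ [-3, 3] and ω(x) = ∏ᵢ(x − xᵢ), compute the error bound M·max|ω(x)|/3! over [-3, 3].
125*sqrt(3)*cosh(15/4)/64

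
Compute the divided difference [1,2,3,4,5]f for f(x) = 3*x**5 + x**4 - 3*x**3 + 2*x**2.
46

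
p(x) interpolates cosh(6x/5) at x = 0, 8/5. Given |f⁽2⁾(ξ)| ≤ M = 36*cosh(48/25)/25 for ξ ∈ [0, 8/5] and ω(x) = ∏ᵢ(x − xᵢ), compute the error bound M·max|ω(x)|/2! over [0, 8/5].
288*cosh(48/25)/625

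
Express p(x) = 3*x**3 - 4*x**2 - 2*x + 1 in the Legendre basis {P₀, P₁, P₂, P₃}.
(-1/3)P₀ + (-1/5)P₁ + (-8/3)P₂ + (6/5)P₃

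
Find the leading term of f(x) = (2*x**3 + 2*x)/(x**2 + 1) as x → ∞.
2*x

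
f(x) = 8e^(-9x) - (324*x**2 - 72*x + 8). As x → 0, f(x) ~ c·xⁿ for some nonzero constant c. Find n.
3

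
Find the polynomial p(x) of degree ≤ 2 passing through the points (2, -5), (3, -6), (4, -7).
-x - 3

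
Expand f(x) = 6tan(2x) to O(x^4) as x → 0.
12*x + 16*x**3 + O(x**4)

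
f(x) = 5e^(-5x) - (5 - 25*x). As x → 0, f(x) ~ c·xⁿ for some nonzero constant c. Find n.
2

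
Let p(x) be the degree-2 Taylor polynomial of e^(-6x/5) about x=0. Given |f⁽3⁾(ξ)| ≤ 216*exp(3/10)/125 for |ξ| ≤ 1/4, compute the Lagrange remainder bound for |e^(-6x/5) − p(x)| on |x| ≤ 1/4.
9*exp(3/10)/2000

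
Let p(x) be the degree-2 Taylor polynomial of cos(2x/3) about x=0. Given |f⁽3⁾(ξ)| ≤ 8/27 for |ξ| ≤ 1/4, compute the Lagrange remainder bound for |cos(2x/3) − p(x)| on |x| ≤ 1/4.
1/1296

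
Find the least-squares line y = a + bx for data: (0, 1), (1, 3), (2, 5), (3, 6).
a = 6/5, b = 17/10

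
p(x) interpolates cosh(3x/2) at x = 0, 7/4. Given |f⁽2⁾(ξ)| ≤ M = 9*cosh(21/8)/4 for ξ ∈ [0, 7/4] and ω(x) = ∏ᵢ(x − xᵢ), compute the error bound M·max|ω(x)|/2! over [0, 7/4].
441*cosh(21/8)/512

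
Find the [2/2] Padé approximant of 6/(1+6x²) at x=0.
6/(6*x**2 + 1)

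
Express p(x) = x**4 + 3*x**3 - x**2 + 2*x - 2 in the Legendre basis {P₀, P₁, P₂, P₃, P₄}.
(-32/15)P₀ + (19/5)P₁ + (-2/21)P₂ + (6/5)P₃ + (8/35)P₄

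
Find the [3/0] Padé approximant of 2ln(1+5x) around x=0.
5*x*(50*x**2 - 15*x + 6)/3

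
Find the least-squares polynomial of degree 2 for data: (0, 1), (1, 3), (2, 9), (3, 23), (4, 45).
51/35 + (-102/35)x + (24/7)x²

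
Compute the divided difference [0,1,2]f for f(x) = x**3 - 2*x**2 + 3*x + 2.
1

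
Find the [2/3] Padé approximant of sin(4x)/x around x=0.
(4 - 112*x**2/15)/(4*x**2/5 + 1)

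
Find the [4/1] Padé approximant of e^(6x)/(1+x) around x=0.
(918*x**4/155 + 1368*x**3/155 + 234*x**2/31 + 606*x/155 + 1)/(1 - 169*x/155)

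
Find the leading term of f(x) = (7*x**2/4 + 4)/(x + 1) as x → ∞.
7*x/4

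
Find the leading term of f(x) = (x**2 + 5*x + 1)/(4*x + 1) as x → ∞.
x/4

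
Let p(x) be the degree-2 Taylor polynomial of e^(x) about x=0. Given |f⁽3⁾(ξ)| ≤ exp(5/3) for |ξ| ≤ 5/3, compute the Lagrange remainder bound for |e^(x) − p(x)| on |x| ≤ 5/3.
125*exp(5/3)/162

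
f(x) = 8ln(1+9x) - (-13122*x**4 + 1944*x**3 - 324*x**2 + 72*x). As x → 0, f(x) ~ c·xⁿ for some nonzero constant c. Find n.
5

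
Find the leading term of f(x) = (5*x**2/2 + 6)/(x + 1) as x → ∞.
5*x/2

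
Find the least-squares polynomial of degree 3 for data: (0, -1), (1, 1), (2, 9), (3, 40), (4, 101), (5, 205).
-50/63 + (209/378)x + (-89/63)x² + (103/54)x³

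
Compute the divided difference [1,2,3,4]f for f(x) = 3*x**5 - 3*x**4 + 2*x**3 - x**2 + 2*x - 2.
167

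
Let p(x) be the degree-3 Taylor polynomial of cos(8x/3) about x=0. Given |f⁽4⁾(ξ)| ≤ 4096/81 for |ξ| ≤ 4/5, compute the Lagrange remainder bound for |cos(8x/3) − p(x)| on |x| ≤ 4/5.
131072/151875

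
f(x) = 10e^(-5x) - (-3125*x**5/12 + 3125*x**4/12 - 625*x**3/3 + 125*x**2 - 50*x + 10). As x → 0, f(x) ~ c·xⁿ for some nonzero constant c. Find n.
6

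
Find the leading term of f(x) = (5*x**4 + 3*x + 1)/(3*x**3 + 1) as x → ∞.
5*x/3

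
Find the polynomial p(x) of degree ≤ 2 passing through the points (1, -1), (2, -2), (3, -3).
-x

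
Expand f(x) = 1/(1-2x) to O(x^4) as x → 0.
1 + 2*x + 4*x**2 + 8*x**3 + O(x**4)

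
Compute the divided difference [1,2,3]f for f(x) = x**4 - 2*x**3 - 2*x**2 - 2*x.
11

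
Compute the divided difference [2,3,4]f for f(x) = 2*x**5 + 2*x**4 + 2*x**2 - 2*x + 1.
682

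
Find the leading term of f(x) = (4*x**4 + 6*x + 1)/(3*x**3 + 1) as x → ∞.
4*x/3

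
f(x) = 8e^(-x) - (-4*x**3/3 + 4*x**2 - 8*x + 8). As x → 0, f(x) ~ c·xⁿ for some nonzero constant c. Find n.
4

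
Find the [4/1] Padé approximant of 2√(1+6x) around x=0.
(243*x**4/20 - 54*x**3/5 + 81*x**2/5 + 72*x/5 + 2)/(21*x/5 + 1)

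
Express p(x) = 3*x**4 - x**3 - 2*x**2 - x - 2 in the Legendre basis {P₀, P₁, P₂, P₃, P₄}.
(-31/15)P₀ + (-8/5)P₁ + (8/21)P₂ + (-2/5)P₃ + (24/35)P₄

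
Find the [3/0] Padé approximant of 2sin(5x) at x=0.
-125*x**3/3 + 10*x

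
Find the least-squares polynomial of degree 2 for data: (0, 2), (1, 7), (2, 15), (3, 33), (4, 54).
11/5 + x + (3)x²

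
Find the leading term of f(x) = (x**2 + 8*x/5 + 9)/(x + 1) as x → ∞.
x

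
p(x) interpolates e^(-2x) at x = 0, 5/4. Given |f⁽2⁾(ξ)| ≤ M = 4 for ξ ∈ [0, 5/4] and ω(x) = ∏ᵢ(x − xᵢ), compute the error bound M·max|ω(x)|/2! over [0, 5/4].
25/32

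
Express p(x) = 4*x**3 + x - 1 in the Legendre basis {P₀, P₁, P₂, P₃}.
-P₀ + (17/5)P₁ + (8/5)P₃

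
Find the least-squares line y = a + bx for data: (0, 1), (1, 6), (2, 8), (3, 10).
a = 19/10, b = 29/10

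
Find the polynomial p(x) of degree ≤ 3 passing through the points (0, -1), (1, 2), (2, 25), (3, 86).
3*x**3 + x**2 - x - 1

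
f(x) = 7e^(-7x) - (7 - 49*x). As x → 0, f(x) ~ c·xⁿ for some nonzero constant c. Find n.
2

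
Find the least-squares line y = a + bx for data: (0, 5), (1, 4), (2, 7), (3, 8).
a = 21/5, b = 6/5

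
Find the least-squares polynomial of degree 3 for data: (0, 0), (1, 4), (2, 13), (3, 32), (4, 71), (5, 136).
-1/14 + (137/28)x + (-25/14)x² + (5/4)x³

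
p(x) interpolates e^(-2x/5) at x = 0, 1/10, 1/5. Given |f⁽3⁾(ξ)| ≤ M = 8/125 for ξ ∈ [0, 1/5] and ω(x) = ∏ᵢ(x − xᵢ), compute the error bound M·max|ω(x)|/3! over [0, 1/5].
sqrt(3)/421875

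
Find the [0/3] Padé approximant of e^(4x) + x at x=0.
1/(-167*x**3/3 + 17*x**2 - 5*x + 1)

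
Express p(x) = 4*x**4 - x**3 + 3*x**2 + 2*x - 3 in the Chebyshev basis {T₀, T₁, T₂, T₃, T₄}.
(5/4)T₁ + (7/2)T₂ + (-1/4)T₃ + (1/2)T₄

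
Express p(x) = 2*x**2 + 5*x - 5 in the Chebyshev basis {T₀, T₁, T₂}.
(-4)T₀ + (5)T₁ + T₂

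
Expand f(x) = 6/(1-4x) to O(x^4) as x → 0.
6 + 24*x + 96*x**2 + 384*x**3 + O(x**4)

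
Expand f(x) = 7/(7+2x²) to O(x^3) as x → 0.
1 - 2*x**2/7 + O(x**3)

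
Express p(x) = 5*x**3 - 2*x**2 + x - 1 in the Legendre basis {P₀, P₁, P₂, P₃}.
(-5/3)P₀ + (4)P₁ + (-4/3)P₂ + (2)P₃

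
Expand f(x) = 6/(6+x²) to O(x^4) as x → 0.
1 - x**2/6 + O(x**4)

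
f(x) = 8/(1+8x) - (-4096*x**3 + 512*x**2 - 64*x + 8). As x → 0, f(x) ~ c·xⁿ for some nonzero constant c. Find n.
4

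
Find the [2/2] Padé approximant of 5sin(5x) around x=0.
25*x/(25*x**2/6 + 1)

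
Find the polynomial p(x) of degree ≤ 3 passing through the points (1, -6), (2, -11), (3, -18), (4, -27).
-x**2 - 2*x - 3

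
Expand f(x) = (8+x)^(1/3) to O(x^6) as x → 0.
2 + x/12 - x**2/288 + 5*x**3/20736 - 5*x**4/248832 + 11*x**5/5971968 + O(x**6)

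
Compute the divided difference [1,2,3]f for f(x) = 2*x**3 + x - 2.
12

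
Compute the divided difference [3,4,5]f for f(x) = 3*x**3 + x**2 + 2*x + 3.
37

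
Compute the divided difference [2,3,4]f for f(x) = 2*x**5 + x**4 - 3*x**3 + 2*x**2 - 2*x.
600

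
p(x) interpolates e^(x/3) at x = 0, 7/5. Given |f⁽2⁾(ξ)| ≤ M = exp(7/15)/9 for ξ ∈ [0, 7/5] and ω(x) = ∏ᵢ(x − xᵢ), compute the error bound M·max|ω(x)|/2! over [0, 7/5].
49*exp(7/15)/1800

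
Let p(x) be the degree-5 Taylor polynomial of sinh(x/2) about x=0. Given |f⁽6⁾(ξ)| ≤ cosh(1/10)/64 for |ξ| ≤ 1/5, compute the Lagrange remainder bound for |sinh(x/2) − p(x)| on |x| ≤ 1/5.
cosh(1/10)/720000000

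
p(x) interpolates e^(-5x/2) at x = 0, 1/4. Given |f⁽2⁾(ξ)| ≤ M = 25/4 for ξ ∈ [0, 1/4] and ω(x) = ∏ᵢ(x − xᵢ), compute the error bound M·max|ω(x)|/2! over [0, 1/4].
25/512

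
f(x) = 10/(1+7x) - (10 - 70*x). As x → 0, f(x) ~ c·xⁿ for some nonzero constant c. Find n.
2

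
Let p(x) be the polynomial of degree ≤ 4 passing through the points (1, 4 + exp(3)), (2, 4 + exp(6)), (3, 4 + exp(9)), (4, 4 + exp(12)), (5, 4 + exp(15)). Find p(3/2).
-5*exp(15)/128 - 35*exp(9)/64 + 4 + 35*exp(3)/128 + 35*exp(6)/32 + 7*exp(12)/32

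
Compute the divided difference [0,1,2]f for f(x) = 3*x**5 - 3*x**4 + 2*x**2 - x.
26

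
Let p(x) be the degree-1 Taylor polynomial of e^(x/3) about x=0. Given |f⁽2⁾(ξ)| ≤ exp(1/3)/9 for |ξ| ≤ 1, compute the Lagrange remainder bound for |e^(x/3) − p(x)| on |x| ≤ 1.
exp(1/3)/18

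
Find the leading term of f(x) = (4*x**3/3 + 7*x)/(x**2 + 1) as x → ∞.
4*x/3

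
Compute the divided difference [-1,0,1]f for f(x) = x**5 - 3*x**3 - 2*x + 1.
0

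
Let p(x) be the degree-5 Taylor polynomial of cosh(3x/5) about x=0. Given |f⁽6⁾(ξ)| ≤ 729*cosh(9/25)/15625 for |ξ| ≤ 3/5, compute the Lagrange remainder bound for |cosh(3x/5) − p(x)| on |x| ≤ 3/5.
59049*cosh(9/25)/19531250000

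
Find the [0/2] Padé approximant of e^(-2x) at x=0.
1/(2*x**2 + 2*x + 1)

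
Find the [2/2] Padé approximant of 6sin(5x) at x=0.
30*x/(25*x**2/6 + 1)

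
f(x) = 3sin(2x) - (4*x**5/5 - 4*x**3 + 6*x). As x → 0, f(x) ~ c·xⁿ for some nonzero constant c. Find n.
7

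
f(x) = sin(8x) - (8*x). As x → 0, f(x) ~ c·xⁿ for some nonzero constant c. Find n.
3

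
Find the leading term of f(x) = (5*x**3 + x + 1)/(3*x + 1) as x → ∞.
5*x**2/3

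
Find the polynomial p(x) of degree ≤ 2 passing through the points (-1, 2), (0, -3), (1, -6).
x**2 - 4*x - 3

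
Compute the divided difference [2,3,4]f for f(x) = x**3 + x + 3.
9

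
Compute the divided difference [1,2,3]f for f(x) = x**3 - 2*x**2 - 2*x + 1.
4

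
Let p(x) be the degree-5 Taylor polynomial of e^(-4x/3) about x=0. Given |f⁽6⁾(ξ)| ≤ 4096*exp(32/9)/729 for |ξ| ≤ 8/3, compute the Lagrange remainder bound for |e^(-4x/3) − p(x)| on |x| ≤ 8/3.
67108864*exp(32/9)/23914845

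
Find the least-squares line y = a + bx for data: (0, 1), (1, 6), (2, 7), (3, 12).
a = 7/5, b = 17/5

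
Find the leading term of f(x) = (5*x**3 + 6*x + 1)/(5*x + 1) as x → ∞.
x**2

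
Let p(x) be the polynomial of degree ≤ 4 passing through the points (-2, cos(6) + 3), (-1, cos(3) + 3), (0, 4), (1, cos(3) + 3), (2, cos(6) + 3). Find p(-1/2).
5*cos(3)/16 - cos(6)/64 + 237/64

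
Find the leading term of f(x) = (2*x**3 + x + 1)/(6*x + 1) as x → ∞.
x**2/3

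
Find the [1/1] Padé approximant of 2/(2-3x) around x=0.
1/(1 - 3*x/2)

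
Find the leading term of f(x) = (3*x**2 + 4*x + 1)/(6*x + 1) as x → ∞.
x/2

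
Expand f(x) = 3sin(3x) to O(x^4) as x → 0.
9*x - 27*x**3/2 + O(x**4)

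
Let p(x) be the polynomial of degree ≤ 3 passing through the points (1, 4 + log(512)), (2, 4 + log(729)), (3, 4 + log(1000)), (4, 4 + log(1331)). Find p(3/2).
4 + log(486*11**(3/16)*2**(7/8)*3**(5/8)*5**(1/16)/5)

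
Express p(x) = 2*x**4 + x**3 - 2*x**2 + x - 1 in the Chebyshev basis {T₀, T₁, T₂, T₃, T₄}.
(-5/4)T₀ + (7/4)T₁ + (1/4)T₃ + (1/4)T₄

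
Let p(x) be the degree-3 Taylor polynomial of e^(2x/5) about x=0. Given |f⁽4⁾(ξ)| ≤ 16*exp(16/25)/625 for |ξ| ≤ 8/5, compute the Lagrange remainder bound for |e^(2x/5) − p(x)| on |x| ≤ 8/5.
8192*exp(16/25)/1171875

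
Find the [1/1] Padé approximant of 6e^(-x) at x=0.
(6 - 3*x)/(x/2 + 1)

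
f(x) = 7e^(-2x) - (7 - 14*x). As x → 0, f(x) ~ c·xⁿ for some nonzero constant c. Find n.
2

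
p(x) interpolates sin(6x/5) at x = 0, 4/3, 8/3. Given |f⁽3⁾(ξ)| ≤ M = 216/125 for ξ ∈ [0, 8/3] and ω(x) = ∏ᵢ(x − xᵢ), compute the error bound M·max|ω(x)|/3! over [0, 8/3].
512*sqrt(3)/3375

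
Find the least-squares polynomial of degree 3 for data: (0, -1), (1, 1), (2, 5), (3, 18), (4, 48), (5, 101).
-41/42 + (827/252)x + (-107/42)x² + (43/36)x³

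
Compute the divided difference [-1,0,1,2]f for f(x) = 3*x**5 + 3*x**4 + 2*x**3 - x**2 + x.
23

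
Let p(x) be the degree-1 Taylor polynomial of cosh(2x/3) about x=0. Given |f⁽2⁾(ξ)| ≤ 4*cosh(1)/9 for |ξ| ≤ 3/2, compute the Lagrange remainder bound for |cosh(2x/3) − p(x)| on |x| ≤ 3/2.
cosh(1)/2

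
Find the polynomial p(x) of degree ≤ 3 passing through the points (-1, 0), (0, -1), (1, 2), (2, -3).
-2*x**3 + 2*x**2 + 3*x - 1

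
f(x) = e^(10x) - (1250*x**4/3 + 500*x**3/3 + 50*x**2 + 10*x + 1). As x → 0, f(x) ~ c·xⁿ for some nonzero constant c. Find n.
5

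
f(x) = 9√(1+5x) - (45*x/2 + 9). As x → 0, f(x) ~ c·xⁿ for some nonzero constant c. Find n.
2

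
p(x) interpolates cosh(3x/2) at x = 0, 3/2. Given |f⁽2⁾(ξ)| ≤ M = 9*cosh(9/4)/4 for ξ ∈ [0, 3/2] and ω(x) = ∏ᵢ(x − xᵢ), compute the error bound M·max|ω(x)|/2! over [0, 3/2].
81*cosh(9/4)/128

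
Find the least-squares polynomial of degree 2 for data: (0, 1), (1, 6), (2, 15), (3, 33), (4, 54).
37/35 + (111/70)x + (41/14)x²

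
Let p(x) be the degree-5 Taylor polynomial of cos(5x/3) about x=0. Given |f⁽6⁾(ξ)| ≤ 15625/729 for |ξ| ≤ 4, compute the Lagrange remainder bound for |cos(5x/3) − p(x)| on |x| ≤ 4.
800000/6561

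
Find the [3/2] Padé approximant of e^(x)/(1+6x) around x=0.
(11717*x**3/274260 + 3291*x**2/13060 + 17187*x/22855 + 1)/(-136033*x**2/91420 + 131462*x/22855 + 1)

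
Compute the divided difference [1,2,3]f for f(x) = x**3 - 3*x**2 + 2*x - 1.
3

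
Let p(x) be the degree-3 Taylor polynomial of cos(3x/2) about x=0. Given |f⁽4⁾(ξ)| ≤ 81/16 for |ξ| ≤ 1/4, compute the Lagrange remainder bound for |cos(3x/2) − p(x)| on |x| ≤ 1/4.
27/32768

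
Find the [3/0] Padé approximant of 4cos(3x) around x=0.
4 - 18*x**2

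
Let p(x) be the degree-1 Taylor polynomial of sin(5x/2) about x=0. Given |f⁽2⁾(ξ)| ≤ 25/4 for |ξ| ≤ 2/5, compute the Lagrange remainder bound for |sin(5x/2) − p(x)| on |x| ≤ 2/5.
1/2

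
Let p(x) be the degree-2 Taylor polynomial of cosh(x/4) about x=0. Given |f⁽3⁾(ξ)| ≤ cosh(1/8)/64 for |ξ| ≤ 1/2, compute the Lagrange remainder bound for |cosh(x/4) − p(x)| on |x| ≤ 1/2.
cosh(1/8)/3072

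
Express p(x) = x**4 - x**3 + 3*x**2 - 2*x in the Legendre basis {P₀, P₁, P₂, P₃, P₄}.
(6/5)P₀ + (-13/5)P₁ + (18/7)P₂ + (-2/5)P₃ + (8/35)P₄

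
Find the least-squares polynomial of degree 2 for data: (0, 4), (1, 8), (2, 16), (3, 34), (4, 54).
4 + (3/5)x + (3)x²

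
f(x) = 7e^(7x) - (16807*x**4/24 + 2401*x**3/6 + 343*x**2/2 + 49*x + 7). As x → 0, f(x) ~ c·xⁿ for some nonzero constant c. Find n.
5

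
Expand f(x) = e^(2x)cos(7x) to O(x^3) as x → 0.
1 + 2*x - 45*x**2/2 + O(x**3)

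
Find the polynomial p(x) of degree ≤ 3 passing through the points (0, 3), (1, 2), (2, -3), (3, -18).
-x**3 + x**2 - x + 3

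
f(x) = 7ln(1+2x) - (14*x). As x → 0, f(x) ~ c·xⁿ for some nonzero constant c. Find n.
2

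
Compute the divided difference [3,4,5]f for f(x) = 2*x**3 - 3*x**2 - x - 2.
21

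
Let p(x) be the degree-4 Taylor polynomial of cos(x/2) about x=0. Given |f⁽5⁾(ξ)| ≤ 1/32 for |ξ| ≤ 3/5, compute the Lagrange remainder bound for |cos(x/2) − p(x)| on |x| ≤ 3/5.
81/4000000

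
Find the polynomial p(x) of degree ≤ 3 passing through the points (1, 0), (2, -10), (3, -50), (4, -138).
-3*x**3 + 3*x**2 + 2*x - 2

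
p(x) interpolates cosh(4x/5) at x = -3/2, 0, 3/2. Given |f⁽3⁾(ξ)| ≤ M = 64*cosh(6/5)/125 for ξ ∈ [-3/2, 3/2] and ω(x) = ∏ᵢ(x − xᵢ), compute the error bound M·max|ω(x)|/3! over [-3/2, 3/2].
8*sqrt(3)*cosh(6/5)/125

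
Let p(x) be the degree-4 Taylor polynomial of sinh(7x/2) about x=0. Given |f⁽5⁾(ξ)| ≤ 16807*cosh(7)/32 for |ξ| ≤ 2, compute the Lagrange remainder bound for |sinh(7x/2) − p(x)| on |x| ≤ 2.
16807*cosh(7)/120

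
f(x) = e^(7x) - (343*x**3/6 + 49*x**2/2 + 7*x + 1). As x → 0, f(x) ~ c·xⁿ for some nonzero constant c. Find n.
4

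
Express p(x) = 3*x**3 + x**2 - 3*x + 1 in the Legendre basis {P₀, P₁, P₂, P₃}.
(4/3)P₀ + (-6/5)P₁ + (2/3)P₂ + (6/5)P₃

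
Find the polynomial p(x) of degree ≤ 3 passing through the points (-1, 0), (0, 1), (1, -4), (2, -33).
-3*x**3 - 3*x**2 + x + 1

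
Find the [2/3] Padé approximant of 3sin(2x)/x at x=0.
(6 - 14*x**2/5)/(x**2/5 + 1)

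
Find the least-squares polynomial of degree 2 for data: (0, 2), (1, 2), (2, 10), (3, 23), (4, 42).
61/35 + (-153/70)x + (43/14)x²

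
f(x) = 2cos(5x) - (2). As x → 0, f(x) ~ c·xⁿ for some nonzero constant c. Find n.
2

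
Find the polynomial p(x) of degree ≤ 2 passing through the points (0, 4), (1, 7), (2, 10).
3*x + 4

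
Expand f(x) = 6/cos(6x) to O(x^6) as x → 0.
6 + 108*x**2 + 1620*x**4 + O(x**6)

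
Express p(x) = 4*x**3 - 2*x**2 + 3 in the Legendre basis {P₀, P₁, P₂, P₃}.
(7/3)P₀ + (12/5)P₁ + (-4/3)P₂ + (8/5)P₃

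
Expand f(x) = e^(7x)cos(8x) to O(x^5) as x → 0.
1 + 7*x - 15*x**2/2 - 1001*x**3/6 - 12319*x**4/24 + O(x**5)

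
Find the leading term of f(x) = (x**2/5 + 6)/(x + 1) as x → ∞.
x/5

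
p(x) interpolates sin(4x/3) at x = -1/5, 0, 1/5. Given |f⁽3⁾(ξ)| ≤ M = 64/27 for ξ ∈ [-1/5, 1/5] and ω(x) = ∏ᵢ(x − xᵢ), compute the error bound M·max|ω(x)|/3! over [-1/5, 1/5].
64*sqrt(3)/91125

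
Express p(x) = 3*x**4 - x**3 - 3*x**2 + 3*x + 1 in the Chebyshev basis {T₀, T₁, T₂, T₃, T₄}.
(5/8)T₀ + (9/4)T₁ + (-1/4)T₃ + (3/8)T₄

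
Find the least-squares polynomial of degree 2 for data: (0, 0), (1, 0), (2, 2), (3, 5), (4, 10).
-1/35 + (-9/14)x + (11/14)x²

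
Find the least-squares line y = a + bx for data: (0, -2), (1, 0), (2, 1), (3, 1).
a = -3/2, b = 1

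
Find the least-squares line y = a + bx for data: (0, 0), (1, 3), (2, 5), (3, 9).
a = -1/10, b = 29/10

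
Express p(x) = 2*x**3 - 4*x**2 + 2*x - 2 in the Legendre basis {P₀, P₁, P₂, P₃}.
(-10/3)P₀ + (16/5)P₁ + (-8/3)P₂ + (4/5)P₃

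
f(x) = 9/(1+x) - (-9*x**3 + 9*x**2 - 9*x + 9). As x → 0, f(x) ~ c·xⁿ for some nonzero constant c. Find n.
4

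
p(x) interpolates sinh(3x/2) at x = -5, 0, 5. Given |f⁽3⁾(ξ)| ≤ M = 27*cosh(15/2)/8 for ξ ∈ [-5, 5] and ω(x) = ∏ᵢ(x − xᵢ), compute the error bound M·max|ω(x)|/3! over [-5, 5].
125*sqrt(3)*cosh(15/2)/8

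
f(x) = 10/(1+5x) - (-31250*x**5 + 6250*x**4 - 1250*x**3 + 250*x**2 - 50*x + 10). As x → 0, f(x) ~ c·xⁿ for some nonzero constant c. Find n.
6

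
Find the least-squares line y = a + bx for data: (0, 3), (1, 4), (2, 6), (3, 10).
a = 23/10, b = 23/10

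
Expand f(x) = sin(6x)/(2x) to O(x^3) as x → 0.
3 - 18*x**2 + O(x**3)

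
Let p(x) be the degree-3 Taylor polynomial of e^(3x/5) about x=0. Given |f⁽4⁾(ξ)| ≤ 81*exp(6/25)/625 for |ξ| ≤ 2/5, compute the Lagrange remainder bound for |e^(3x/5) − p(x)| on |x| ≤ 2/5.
54*exp(6/25)/390625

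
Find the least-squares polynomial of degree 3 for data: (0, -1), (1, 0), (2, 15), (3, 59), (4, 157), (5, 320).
-20/21 + (59/126)x + (-53/21)x² + (55/18)x³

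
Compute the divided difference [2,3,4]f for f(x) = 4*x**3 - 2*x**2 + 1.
34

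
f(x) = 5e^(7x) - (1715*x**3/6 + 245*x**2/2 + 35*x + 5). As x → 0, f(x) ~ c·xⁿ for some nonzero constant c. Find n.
4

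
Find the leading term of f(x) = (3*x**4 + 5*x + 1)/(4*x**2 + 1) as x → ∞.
3*x**2/4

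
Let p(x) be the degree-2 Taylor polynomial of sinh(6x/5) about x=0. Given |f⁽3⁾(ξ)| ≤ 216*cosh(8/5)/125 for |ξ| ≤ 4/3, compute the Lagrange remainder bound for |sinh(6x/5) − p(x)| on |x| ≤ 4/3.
256*cosh(8/5)/375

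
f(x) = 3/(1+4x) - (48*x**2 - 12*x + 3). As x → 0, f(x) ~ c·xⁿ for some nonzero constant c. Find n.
3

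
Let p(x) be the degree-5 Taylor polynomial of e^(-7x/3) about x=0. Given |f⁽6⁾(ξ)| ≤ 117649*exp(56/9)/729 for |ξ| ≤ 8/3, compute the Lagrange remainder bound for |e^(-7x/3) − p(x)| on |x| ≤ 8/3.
1927561216*exp(56/9)/23914845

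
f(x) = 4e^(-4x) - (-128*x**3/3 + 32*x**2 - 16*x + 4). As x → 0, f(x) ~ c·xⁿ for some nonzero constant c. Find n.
4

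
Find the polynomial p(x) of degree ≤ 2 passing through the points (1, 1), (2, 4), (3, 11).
2*x**2 - 3*x + 2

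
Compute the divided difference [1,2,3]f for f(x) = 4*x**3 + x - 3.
24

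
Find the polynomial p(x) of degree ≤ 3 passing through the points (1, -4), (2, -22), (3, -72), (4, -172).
-3*x**3 + 2*x**2 - 3*x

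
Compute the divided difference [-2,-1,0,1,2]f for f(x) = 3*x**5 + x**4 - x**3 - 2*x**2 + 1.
1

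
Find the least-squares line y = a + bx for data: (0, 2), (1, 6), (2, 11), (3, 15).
a = 19/10, b = 22/5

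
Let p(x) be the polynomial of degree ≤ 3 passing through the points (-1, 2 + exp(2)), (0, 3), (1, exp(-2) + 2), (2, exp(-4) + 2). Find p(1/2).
(-1 + 9*exp(2) + (41 - exp(2))*exp(4))*exp(-4)/16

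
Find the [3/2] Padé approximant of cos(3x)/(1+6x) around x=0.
(387*x**3/14 - 129*x**2/28 - 6*x + 1)/(1 - 1011*x**2/28)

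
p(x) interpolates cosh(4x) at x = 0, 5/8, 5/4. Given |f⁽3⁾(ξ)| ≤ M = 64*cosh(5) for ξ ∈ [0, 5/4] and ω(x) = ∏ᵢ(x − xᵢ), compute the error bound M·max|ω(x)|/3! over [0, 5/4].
125*sqrt(3)*cosh(5)/216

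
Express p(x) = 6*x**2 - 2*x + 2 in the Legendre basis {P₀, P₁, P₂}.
(4)P₀ + (-2)P₁ + (4)P₂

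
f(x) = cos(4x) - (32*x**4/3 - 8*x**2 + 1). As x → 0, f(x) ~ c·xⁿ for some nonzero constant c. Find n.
6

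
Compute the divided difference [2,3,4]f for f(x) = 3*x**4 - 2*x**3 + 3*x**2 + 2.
150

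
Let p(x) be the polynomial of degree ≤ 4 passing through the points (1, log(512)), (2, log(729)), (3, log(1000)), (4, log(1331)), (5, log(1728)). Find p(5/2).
log(450*11**(17/32)*34131178545954932235330961958706748411485899060424632882402594869677778242490680490328064**(1/128)*5**(7/64)/11)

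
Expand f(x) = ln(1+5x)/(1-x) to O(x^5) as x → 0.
5*x - 15*x**2/2 + 205*x**3/6 - 1465*x**4/12 + O(x**5)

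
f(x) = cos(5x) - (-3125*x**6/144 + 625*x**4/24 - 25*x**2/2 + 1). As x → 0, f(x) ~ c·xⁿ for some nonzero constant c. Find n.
8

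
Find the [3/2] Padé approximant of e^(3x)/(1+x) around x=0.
(-9*x**3/10 - 9*x**2/20 + 1)/(21*x**2/20 - 2*x + 1)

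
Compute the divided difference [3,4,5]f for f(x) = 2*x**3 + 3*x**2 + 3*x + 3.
27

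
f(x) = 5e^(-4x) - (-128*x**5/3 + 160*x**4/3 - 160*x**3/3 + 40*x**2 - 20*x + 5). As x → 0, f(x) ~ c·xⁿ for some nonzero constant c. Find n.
6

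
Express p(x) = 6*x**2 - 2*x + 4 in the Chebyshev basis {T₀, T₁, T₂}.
(7)T₀ + (-2)T₁ + (3)T₂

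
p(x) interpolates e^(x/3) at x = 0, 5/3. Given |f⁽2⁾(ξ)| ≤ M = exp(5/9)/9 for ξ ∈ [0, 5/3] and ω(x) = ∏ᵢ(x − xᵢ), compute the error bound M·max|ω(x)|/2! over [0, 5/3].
25*exp(5/9)/648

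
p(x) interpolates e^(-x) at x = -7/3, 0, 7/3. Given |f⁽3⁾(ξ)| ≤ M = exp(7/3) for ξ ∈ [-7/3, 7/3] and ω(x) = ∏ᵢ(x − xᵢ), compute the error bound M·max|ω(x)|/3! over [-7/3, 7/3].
343*sqrt(3)*exp(7/3)/729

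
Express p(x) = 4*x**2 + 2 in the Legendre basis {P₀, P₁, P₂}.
(10/3)P₀ + (8/3)P₂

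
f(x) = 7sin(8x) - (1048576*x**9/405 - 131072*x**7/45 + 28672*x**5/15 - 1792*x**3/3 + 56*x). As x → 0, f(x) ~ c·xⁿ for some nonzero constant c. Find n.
11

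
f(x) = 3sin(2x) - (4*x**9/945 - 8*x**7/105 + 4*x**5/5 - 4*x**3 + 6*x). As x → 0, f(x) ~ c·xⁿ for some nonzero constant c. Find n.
11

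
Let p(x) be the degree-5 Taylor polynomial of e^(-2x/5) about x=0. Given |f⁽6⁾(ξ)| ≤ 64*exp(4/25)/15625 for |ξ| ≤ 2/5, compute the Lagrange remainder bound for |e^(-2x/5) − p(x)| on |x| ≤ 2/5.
256*exp(4/25)/10986328125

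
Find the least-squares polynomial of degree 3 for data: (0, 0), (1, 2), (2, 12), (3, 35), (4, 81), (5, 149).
19/126 + (-697/756)x + (383/252)x² + (25/27)x³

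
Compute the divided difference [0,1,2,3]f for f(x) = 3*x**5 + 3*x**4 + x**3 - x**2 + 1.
94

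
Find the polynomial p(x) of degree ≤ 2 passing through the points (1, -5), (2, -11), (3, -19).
-x**2 - 3*x - 1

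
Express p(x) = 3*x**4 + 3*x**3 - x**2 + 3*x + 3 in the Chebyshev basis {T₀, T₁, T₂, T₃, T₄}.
(29/8)T₀ + (21/4)T₁ + T₂ + (3/4)T₃ + (3/8)T₄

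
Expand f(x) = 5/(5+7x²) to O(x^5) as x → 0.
1 - 7*x**2/5 + 49*x**4/25 + O(x**5)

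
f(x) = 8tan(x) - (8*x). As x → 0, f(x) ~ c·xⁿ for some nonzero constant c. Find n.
3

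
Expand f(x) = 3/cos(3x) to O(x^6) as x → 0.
3 + 27*x**2/2 + 405*x**4/8 + O(x**6)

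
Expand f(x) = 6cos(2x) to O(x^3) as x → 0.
6 - 12*x**2 + O(x**3)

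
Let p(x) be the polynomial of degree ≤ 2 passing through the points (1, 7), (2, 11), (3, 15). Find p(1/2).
5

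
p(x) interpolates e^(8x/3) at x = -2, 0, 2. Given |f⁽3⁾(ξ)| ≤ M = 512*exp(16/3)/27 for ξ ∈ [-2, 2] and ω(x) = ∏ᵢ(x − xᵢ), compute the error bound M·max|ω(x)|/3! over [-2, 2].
4096*sqrt(3)*exp(16/3)/729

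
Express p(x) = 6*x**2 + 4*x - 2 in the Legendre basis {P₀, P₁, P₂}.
(4)P₁ + (4)P₂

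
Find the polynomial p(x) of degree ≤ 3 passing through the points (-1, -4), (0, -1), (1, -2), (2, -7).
-2*x**2 + x - 1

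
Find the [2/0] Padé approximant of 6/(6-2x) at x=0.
x**2/9 + x/3 + 1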